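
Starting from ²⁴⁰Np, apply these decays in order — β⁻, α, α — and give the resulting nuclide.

Th-232

Start: (A, Z) = (240, 93).
After β⁻: (240, 94).
After α: (236, 92).
After α: (232, 90).
Z = 90 is thorium.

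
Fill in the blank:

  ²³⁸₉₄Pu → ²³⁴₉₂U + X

alpha particle

Conserve mass number: 238 = 234 + A, so A = 4.
Conserve atomic number: 94 = 92 + Z, so Z = 2.
A = 4 and Z = 2 is ⁴₂He — an alpha particle.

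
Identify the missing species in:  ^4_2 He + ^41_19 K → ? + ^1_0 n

Sc-44

Conserve mass number: 4 + 41 = A + 1, so A = 44.
Conserve atomic number: 2 + 19 = Z + 0, so Z = 21.
Z = 21 is scandium, so the species is ^44_21 Sc.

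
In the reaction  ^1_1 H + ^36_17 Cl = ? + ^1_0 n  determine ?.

Ar-36

Conserve mass number: 1 + 36 = A + 1, so A = 36.
Conserve atomic number: 1 + 17 = Z + 0, so Z = 18.
Z = 18 is argon, so the species is ^36_18 Ar.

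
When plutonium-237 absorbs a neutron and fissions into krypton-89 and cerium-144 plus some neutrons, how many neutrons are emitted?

Conserve mass number: 238 = 89 + 144 + k, so k = 238 − 233 = 5.
Check atomic number: 94 = 36 + 58 + 0 = 94. ✓

5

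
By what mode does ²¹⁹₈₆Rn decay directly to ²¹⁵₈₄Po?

alpha decay

ΔA = 215 − 219 = -4; ΔZ = 84 − 86 = -2.
A drops by 4 and Z drops by 2 — the signature of alpha emission.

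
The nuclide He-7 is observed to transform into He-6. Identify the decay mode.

ΔA = 6 − 7 = -1; ΔZ = 2 − 2 = +0.
A drops by 1 with Z unchanged — a neutron was emitted.

neutron emission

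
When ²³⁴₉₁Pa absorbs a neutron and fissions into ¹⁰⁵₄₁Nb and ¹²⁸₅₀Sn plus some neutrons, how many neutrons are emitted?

2

Conserve mass number: 235 = 105 + 128 + k, so k = 235 − 233 = 2.
Check atomic number: 91 = 41 + 50 + 0 = 91. ✓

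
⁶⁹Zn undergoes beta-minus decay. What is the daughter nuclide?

Ga-69

Beta-minus decay: mass number changes by +0, atomic number by +1.
A: 69 = 69; Z: 30 + 1 = 31.
Z = 31 is gallium, so the daughter is ⁶⁹Ga.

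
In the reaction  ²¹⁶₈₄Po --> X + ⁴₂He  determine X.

Conserve mass number: 216 = A + 4, so A = 212.
Conserve atomic number: 84 = Z + 2, so Z = 82.
Z = 82 is lead, so the species is ²¹²₈₂Pb.

Pb-212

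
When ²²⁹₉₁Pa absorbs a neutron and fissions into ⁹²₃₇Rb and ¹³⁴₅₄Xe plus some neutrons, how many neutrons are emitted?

4

Conserve mass number: 230 = 92 + 134 + k, so k = 230 − 226 = 4.
Check atomic number: 91 = 37 + 54 + 0 = 91. ✓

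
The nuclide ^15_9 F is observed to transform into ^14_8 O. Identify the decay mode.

proton emission

ΔA = 14 − 15 = -1; ΔZ = 8 − 9 = -1.
A drops by 1 and Z drops by 1 — a proton was emitted.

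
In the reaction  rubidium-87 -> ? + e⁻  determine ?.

Conserve mass number: 87 = A + 0, so A = 87.
Conserve atomic number: 37 = Z − 1, so Z = 38.
Z = 38 is strontium, so the species is strontium-87.

Sr-87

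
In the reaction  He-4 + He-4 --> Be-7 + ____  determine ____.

Conserve mass number: 4 + 4 = 7 + A, so A = 1.
Conserve atomic number: 2 + 2 = 4 + Z, so Z = 0.
A = 1 and Z = 0 is n — a neutron.

neutron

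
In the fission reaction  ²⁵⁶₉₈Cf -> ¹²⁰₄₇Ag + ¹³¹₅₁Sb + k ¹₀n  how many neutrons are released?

Conserve mass number: 256 = 120 + 131 + k, so k = 256 − 251 = 5.
Check atomic number: 98 = 47 + 51 + 0 = 98. ✓

5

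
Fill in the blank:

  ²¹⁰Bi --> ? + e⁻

Po-210

Conserve mass number: 210 = A + 0, so A = 210.
Conserve atomic number: 83 = Z − 1, so Z = 84.
Z = 84 is polonium, so the species is ²¹⁰Po.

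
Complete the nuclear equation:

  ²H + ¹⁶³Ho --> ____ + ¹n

Er-164

Conserve mass number: 2 + 163 = A + 1, so A = 164.
Conserve atomic number: 1 + 67 = Z + 0, so Z = 68.
Z = 68 is erbium, so the species is ¹⁶⁴Er.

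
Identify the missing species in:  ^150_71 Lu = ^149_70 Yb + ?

Conserve mass number: 150 = 149 + A, so A = 1.
Conserve atomic number: 71 = 70 + Z, so Z = 1.
A = 1 and Z = 1 is ^1_1 H — a proton.

proton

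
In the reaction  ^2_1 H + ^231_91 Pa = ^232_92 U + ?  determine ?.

neutron

Conserve mass number: 2 + 231 = 232 + A, so A = 1.
Conserve atomic number: 1 + 91 = 92 + Z, so Z = 0.
A = 1 and Z = 0 is ^1_0 n — a neutron.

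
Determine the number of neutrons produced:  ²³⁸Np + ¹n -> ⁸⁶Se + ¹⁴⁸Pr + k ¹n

5

Conserve mass number: 239 = 86 + 148 + k, so k = 239 − 234 = 5.
Check atomic number: 93 = 34 + 59 + 0 = 93. ✓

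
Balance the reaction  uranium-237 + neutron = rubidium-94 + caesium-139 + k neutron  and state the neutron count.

5

Conserve mass number: 238 = 94 + 139 + k, so k = 238 − 233 = 5.
Check atomic number: 92 = 37 + 55 + 0 = 92. ✓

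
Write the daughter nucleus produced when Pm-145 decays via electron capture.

Nd-145

Electron capture: mass number changes by +0, atomic number by -1.
A: 145 = 145; Z: 61 − 1 = 60.
Z = 60 is neodymium, so the daughter is Nd-145.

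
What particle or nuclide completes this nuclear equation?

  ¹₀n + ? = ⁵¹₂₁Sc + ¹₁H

Conserve mass number: 1 + A = 51 + 1, so A = 51.
Conserve atomic number: 0 + Z = 21 + 1, so Z = 22.
Z = 22 is titanium, so the species is ⁵¹₂₂Ti.

Ti-51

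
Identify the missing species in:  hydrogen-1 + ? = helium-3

deuteron

Conserve mass number: 1 + A = 3, so A = 2.
Conserve atomic number: 1 + Z = 2, so Z = 1.
A = 2 and Z = 1 is hydrogen-2 — a deuteron.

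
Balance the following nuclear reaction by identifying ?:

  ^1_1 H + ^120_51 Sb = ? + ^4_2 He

Sn-117

Conserve mass number: 1 + 120 = A + 4, so A = 117.
Conserve atomic number: 1 + 51 = Z + 2, so Z = 50.
Z = 50 is tin, so the species is ^117_50 Sn.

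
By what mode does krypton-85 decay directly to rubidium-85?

ΔA = 85 − 85 = 0; ΔZ = 37 − 36 = +1.
A is unchanged and Z rises by 1 — a neutron has become a proton (β⁻ decay).

beta-minus decay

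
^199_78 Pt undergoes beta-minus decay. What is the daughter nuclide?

Au-199

Beta-minus decay: mass number changes by +0, atomic number by +1.
A: 199 = 199; Z: 78 + 1 = 79.
Z = 79 is gold, so the daughter is ^199_79 Au.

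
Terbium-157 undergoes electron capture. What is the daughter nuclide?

Gd-157

Electron capture: mass number changes by +0, atomic number by -1.
A: 157 = 157; Z: 65 − 1 = 64.
Z = 64 is gadolinium, so the daughter is gadolinium-157.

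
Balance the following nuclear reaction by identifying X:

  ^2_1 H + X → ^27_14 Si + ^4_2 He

Conserve mass number: 2 + A = 27 + 4, so A = 29.
Conserve atomic number: 1 + Z = 14 + 2, so Z = 15.
Z = 15 is phosphorus, so the species is ^29_15 P.

P-29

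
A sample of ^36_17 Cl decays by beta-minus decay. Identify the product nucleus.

Beta-minus decay: mass number changes by +0, atomic number by +1.
A: 36 = 36; Z: 17 + 1 = 18.
Z = 18 is argon, so the daughter is ^36_18 Ar.

Ar-36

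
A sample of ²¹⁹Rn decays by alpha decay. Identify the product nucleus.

Alpha decay: mass number changes by -4, atomic number by -2.
A: 219 − 4 = 215; Z: 86 − 2 = 84.
Z = 84 is polonium, so the daughter is ²¹⁵Po.

Po-215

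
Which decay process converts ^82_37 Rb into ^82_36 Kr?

ΔA = 82 − 82 = 0; ΔZ = 36 − 37 = -1.
A is unchanged and Z drops by 1 — a proton has become a neutron (β⁺ emission or electron capture).

beta-plus decay or electron capture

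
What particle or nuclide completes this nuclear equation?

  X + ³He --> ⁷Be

Conserve mass number: A + 3 = 7, so A = 4.
Conserve atomic number: Z + 2 = 4, so Z = 2.
A = 4 and Z = 2 is ⁴He — an alpha particle.

alpha particle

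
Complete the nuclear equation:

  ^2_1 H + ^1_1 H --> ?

Conserve mass number: 2 + 1 = A, so A = 3.
Conserve atomic number: 1 + 1 = Z, so Z = 2.
Z = 2 is helium, so the species is ^3_2 He.

He-3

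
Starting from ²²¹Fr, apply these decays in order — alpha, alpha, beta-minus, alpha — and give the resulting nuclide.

Pb-209

Start: (A, Z) = (221, 87).
After α: (217, 85).
After α: (213, 83).
After β⁻: (213, 84).
After α: (209, 82).
Z = 82 is lead.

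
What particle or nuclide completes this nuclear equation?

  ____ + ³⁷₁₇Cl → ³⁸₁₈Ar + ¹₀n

deuteron

Conserve mass number: A + 37 = 38 + 1, so A = 2.
Conserve atomic number: Z + 17 = 18 + 0, so Z = 1.
A = 2 and Z = 1 is ²₁H — a deuteron.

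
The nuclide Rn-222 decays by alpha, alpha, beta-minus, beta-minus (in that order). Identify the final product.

Start: (A, Z) = (222, 86).
After α: (218, 84).
After α: (214, 82).
After β⁻: (214, 83).
After β⁻: (214, 84).
Z = 84 is polonium.

Po-214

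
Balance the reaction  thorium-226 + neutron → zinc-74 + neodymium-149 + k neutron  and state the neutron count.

Conserve mass number: 227 = 74 + 149 + k, so k = 227 − 223 = 4.
Check atomic number: 90 = 30 + 60 + 0 = 90. ✓

4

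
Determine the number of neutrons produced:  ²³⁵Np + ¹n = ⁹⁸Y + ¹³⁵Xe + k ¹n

3

Conserve mass number: 236 = 98 + 135 + k, so k = 236 − 233 = 3.
Check atomic number: 93 = 39 + 54 + 0 = 93. ✓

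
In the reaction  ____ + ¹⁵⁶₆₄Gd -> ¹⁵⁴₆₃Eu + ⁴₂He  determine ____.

Conserve mass number: A + 156 = 154 + 4, so A = 2.
Conserve atomic number: Z + 64 = 63 + 2, so Z = 1.
A = 2 and Z = 1 is ²₁H — a deuteron.

deuteron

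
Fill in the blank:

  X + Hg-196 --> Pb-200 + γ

alpha particle

Conserve mass number: A + 196 = 200 + 0, so A = 4.
Conserve atomic number: Z + 80 = 82 + 0, so Z = 2.
A = 4 and Z = 2 is He-4 — an alpha particle.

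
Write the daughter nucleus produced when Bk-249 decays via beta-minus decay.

Beta-minus decay: mass number changes by +0, atomic number by +1.
A: 249 = 249; Z: 97 + 1 = 98.
Z = 98 is californium, so the daughter is Cf-249.

Cf-249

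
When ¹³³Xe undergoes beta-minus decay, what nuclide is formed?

Cs-133

Beta-minus decay: mass number changes by +0, atomic number by +1.
A: 133 = 133; Z: 54 + 1 = 55.
Z = 55 is caesium, so the daughter is ¹³³Cs.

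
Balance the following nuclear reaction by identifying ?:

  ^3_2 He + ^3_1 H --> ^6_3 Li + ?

Conserve mass number: 3 + 3 = 6 + A, so A = 0.
Conserve atomic number: 2 + 1 = 3 + Z, so Z = 0.
A = 0 and Z = 0 is ^0_0 γ — a gamma ray.

gamma ray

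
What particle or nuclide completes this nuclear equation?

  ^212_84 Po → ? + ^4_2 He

Pb-208

Conserve mass number: 212 = A + 4, so A = 208.
Conserve atomic number: 84 = Z + 2, so Z = 82.
Z = 82 is lead, so the species is ^208_82 Pb.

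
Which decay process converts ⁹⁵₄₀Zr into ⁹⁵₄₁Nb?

ΔA = 95 − 95 = 0; ΔZ = 41 − 40 = +1.
A is unchanged and Z rises by 1 — a neutron has become a proton (β⁻ decay).

beta-minus decay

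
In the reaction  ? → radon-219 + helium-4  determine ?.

Conserve mass number: A = 219 + 4, so A = 223.
Conserve atomic number: Z = 86 + 2, so Z = 88.
Z = 88 is radium, so the species is radium-223.

Ra-223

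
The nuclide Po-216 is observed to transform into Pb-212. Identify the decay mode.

alpha decay

ΔA = 212 − 216 = -4; ΔZ = 82 − 84 = -2.
A drops by 4 and Z drops by 2 — the signature of alpha emission.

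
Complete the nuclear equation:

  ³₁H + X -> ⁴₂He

Conserve mass number: 3 + A = 4, so A = 1.
Conserve atomic number: 1 + Z = 2, so Z = 1.
A = 1 and Z = 1 is ¹₁H — a proton.

proton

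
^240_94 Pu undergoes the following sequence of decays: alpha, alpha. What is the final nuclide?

Th-232

Start: (A, Z) = (240, 94).
After α: (236, 92).
After α: (232, 90).
Z = 90 is thorium.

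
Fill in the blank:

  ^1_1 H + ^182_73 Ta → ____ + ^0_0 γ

W-183

Conserve mass number: 1 + 182 = A + 0, so A = 183.
Conserve atomic number: 1 + 73 = Z + 0, so Z = 74.
Z = 74 is tungsten, so the species is ^183_74 W.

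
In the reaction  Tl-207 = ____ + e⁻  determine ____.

Conserve mass number: 207 = A + 0, so A = 207.
Conserve atomic number: 81 = Z − 1, so Z = 82.
Z = 82 is lead, so the species is Pb-207.

Pb-207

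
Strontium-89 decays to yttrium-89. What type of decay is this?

ΔA = 89 − 89 = 0; ΔZ = 39 − 38 = +1.
A is unchanged and Z rises by 1 — a neutron has become a proton (β⁻ decay).

beta-minus decay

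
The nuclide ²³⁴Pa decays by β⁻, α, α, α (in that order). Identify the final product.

Start: (A, Z) = (234, 91).
After β⁻: (234, 92).
After α: (230, 90).
After α: (226, 88).
After α: (222, 86).
Z = 86 is radon.

Rn-222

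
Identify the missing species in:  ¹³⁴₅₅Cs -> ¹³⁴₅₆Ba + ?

Conserve mass number: 134 = 134 + A, so A = 0.
Conserve atomic number: 55 = 56 + Z, so Z = -1.
A = 0 and Z = -1 is ⁰₋₁e — a beta-minus particle.

beta-minus particle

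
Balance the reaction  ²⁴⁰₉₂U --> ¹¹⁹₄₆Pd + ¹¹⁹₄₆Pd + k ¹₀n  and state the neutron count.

Conserve mass number: 240 = 119 + 119 + k, so k = 240 − 238 = 2.
Check atomic number: 92 = 46 + 46 + 0 = 92. ✓

2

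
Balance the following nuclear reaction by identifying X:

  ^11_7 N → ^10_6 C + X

proton

Conserve mass number: 11 = 10 + A, so A = 1.
Conserve atomic number: 7 = 6 + Z, so Z = 1.
A = 1 and Z = 1 is ^1_1 H — a proton.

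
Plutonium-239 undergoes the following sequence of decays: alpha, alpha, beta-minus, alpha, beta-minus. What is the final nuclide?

Start: (A, Z) = (239, 94).
After α: (235, 92).
After α: (231, 90).
After β⁻: (231, 91).
After α: (227, 89).
After β⁻: (227, 90).
Z = 90 is thorium.

Th-227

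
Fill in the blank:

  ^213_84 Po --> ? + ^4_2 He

Conserve mass number: 213 = A + 4, so A = 209.
Conserve atomic number: 84 = Z + 2, so Z = 82.
Z = 82 is lead, so the species is ^209_82 Pb.

Pb-209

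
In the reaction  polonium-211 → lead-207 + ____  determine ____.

Conserve mass number: 211 = 207 + A, so A = 4.
Conserve atomic number: 84 = 82 + Z, so Z = 2.
A = 4 and Z = 2 is helium-4 — an alpha particle.

alpha particle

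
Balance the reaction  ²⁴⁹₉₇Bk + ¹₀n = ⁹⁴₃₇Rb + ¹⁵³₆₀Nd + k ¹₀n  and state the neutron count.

Conserve mass number: 250 = 94 + 153 + k, so k = 250 − 247 = 3.
Check atomic number: 97 = 37 + 60 + 0 = 97. ✓

3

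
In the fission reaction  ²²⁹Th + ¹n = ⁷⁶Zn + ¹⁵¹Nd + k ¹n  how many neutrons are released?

3

Conserve mass number: 230 = 76 + 151 + k, so k = 230 − 227 = 3.
Check atomic number: 90 = 30 + 60 + 0 = 90. ✓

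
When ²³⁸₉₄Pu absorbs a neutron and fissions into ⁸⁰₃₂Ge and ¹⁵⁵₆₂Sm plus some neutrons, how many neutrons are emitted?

Conserve mass number: 239 = 80 + 155 + k, so k = 239 − 235 = 4.
Check atomic number: 94 = 32 + 62 + 0 = 94. ✓

4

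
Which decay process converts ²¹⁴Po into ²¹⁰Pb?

alpha decay

ΔA = 210 − 214 = -4; ΔZ = 82 − 84 = -2.
A drops by 4 and Z drops by 2 — the signature of alpha emission.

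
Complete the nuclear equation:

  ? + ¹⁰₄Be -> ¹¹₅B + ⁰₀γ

Conserve mass number: A + 10 = 11 + 0, so A = 1.
Conserve atomic number: Z + 4 = 5 + 0, so Z = 1.
A = 1 and Z = 1 is ¹₁H — a proton.

proton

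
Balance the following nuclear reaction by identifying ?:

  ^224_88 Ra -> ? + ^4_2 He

Conserve mass number: 224 = A + 4, so A = 220.
Conserve atomic number: 88 = Z + 2, so Z = 86.
Z = 86 is radon, so the species is ^220_86 Rn.

Rn-220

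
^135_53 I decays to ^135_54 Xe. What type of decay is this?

beta-minus decay

ΔA = 135 − 135 = 0; ΔZ = 54 − 53 = +1.
A is unchanged and Z rises by 1 — a neutron has become a proton (β⁻ decay).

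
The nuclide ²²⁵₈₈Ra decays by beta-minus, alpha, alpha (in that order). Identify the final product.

At-217

Start: (A, Z) = (225, 88).
After β⁻: (225, 89).
After α: (221, 87).
After α: (217, 85).
Z = 85 is astatine.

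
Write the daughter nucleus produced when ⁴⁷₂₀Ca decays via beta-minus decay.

Beta-minus decay: mass number changes by +0, atomic number by +1.
A: 47 = 47; Z: 20 + 1 = 21.
Z = 21 is scandium, so the daughter is ⁴⁷₂₁Sc.

Sc-47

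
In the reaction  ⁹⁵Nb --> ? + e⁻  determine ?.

Conserve mass number: 95 = A + 0, so A = 95.
Conserve atomic number: 41 = Z − 1, so Z = 42.
Z = 42 is molybdenum, so the species is ⁹⁵Mo.

Mo-95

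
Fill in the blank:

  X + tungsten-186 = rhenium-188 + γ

deuteron

Conserve mass number: A + 186 = 188 + 0, so A = 2.
Conserve atomic number: Z + 74 = 75 + 0, so Z = 1.
A = 2 and Z = 1 is hydrogen-2 — a deuteron.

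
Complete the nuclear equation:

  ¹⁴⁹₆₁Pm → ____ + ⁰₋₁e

Conserve mass number: 149 = A + 0, so A = 149.
Conserve atomic number: 61 = Z − 1, so Z = 62.
Z = 62 is samarium, so the species is ¹⁴⁹₆₂Sm.

Sm-149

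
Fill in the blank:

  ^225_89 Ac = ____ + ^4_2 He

Conserve mass number: 225 = A + 4, so A = 221.
Conserve atomic number: 89 = Z + 2, so Z = 87.
Z = 87 is francium, so the species is ^221_87 Fr.

Fr-221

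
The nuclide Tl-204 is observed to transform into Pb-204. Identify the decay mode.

ΔA = 204 − 204 = 0; ΔZ = 82 − 81 = +1.
A is unchanged and Z rises by 1 — a neutron has become a proton (β⁻ decay).

beta-minus decay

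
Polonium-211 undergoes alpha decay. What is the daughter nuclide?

Pb-207

Alpha decay: mass number changes by -4, atomic number by -2.
A: 211 − 4 = 207; Z: 84 − 2 = 82.
Z = 82 is lead, so the daughter is lead-207.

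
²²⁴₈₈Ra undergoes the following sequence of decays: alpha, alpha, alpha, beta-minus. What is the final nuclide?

Bi-212

Start: (A, Z) = (224, 88).
After α: (220, 86).
After α: (216, 84).
After α: (212, 82).
After β⁻: (212, 83).
Z = 83 is bismuth.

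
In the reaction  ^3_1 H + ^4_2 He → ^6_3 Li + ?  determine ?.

Conserve mass number: 3 + 4 = 6 + A, so A = 1.
Conserve atomic number: 1 + 2 = 3 + Z, so Z = 0.
A = 1 and Z = 0 is ^1_0 n — a neutron.

neutron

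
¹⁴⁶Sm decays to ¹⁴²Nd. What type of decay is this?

alpha decay

ΔA = 142 − 146 = -4; ΔZ = 60 − 62 = -2.
A drops by 4 and Z drops by 2 — the signature of alpha emission.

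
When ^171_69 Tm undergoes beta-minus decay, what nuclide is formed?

Yb-171

Beta-minus decay: mass number changes by +0, atomic number by +1.
A: 171 = 171; Z: 69 + 1 = 70.
Z = 70 is ytterbium, so the daughter is ^171_70 Yb.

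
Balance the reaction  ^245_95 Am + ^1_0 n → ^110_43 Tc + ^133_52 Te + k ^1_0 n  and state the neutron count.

3

Conserve mass number: 246 = 110 + 133 + k, so k = 246 − 243 = 3.
Check atomic number: 95 = 43 + 52 + 0 = 95. ✓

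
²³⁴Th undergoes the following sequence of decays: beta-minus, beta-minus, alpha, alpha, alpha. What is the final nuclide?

Rn-222

Start: (A, Z) = (234, 90).
After β⁻: (234, 91).
After β⁻: (234, 92).
After α: (230, 90).
After α: (226, 88).
After α: (222, 86).
Z = 86 is radon.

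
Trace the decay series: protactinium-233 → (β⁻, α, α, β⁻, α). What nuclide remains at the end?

Start: (A, Z) = (233, 91).
After β⁻: (233, 92).
After α: (229, 90).
After α: (225, 88).
After β⁻: (225, 89).
After α: (221, 87).
Z = 87 is francium.

Fr-221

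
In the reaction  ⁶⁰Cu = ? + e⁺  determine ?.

Conserve mass number: 60 = A + 0, so A = 60.
Conserve atomic number: 29 = Z + 1, so Z = 28.
Z = 28 is nickel, so the species is ⁶⁰Ni.

Ni-60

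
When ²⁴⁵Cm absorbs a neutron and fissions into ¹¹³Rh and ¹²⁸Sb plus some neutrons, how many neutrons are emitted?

Conserve mass number: 246 = 113 + 128 + k, so k = 246 − 241 = 5.
Check atomic number: 96 = 45 + 51 + 0 = 96. ✓

5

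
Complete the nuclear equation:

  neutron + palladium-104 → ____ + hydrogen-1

Rh-104

Conserve mass number: 1 + 104 = A + 1, so A = 104.
Conserve atomic number: 0 + 46 = Z + 1, so Z = 45.
Z = 45 is rhodium, so the species is rhodium-104.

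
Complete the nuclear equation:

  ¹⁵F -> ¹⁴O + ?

Conserve mass number: 15 = 14 + A, so A = 1.
Conserve atomic number: 9 = 8 + Z, so Z = 1.
A = 1 and Z = 1 is ¹H — a proton.

proton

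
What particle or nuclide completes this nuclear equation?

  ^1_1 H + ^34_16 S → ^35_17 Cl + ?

gamma ray

Conserve mass number: 1 + 34 = 35 + A, so A = 0.
Conserve atomic number: 1 + 16 = 17 + Z, so Z = 0.
A = 0 and Z = 0 is ^0_0 γ — a gamma ray.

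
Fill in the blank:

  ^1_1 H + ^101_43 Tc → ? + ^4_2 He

Mo-98

Conserve mass number: 1 + 101 = A + 4, so A = 98.
Conserve atomic number: 1 + 43 = Z + 2, so Z = 42.
Z = 42 is molybdenum, so the species is ^98_42 Mo.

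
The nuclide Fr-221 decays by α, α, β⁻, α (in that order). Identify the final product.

Start: (A, Z) = (221, 87).
After α: (217, 85).
After α: (213, 83).
After β⁻: (213, 84).
After α: (209, 82).
Z = 82 is lead.

Pb-209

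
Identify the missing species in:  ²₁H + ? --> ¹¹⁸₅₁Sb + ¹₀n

Sn-117

Conserve mass number: 2 + A = 118 + 1, so A = 117.
Conserve atomic number: 1 + Z = 51 + 0, so Z = 50.
Z = 50 is tin, so the species is ¹¹⁷₅₀Sn.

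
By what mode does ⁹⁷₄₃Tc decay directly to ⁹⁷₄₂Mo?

ΔA = 97 − 97 = 0; ΔZ = 42 − 43 = -1.
A is unchanged and Z drops by 1 — a proton has become a neutron (β⁺ emission or electron capture).

beta-plus decay or electron capture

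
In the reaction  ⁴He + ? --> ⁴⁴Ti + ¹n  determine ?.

Conserve mass number: 4 + A = 44 + 1, so A = 41.
Conserve atomic number: 2 + Z = 22 + 0, so Z = 20.
Z = 20 is calcium, so the species is ⁴¹Ca.

Ca-41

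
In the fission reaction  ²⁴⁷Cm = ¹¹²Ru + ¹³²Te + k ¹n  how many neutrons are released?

3

Conserve mass number: 247 = 112 + 132 + k, so k = 247 − 244 = 3.
Check atomic number: 96 = 44 + 52 + 0 = 96. ✓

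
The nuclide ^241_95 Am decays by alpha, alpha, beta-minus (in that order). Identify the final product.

Start: (A, Z) = (241, 95).
After α: (237, 93).
After α: (233, 91).
After β⁻: (233, 92).
Z = 92 is uranium.

U-233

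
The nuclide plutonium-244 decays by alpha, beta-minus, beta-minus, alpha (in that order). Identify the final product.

U-236

Start: (A, Z) = (244, 94).
After α: (240, 92).
After β⁻: (240, 93).
After β⁻: (240, 94).
After α: (236, 92).
Z = 92 is uranium.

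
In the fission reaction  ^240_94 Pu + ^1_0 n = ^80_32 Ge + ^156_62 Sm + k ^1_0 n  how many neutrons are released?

5

Conserve mass number: 241 = 80 + 156 + k, so k = 241 − 236 = 5.
Check atomic number: 94 = 32 + 62 + 0 = 94. ✓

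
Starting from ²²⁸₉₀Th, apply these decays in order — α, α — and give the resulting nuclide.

Rn-220

Start: (A, Z) = (228, 90).
After α: (224, 88).
After α: (220, 86).
Z = 86 is radon.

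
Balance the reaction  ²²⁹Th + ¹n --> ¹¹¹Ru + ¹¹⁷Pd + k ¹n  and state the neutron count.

Conserve mass number: 230 = 111 + 117 + k, so k = 230 − 228 = 2.
Check atomic number: 90 = 44 + 46 + 0 = 90. ✓

2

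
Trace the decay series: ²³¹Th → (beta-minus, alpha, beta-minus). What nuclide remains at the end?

Start: (A, Z) = (231, 90).
After β⁻: (231, 91).
After α: (227, 89).
After β⁻: (227, 90).
Z = 90 is thorium.

Th-227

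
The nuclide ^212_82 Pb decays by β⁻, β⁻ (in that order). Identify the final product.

Po-212

Start: (A, Z) = (212, 82).
After β⁻: (212, 83).
After β⁻: (212, 84).
Z = 84 is polonium.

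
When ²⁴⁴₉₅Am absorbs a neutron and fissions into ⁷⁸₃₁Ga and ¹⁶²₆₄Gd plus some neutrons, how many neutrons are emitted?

5

Conserve mass number: 245 = 78 + 162 + k, so k = 245 − 240 = 5.
Check atomic number: 95 = 31 + 64 + 0 = 95. ✓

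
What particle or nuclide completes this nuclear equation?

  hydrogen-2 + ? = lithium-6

Conserve mass number: 2 + A = 6, so A = 4.
Conserve atomic number: 1 + Z = 3, so Z = 2.
A = 4 and Z = 2 is helium-4 — an alpha particle.

alpha particle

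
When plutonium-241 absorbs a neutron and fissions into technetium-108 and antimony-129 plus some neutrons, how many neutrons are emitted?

5

Conserve mass number: 242 = 108 + 129 + k, so k = 242 − 237 = 5.
Check atomic number: 94 = 43 + 51 + 0 = 94. ✓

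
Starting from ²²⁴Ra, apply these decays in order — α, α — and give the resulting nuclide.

Po-216

Start: (A, Z) = (224, 88).
After α: (220, 86).
After α: (216, 84).
Z = 84 is polonium.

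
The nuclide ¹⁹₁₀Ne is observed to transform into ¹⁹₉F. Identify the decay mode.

beta-plus decay or electron capture

ΔA = 19 − 19 = 0; ΔZ = 9 − 10 = -1.
A is unchanged and Z drops by 1 — a proton has become a neutron (β⁺ emission or electron capture).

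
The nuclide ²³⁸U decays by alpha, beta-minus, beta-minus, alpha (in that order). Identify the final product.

Th-230

Start: (A, Z) = (238, 92).
After α: (234, 90).
After β⁻: (234, 91).
After β⁻: (234, 92).
After α: (230, 90).
Z = 90 is thorium.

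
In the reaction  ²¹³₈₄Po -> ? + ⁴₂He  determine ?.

Pb-209

Conserve mass number: 213 = A + 4, so A = 209.
Conserve atomic number: 84 = Z + 2, so Z = 82.
Z = 82 is lead, so the species is ²⁰⁹₈₂Pb.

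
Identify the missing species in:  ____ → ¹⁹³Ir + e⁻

Os-193

Conserve mass number: A = 193 + 0, so A = 193.
Conserve atomic number: Z = 77 − 1, so Z = 76.
Z = 76 is osmium, so the species is ¹⁹³Os.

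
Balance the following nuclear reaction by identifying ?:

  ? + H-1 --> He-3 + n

Conserve mass number: A + 1 = 3 + 1, so A = 3.
Conserve atomic number: Z + 1 = 2 + 0, so Z = 1.
A = 3 and Z = 1 is H-3 — a triton.

triton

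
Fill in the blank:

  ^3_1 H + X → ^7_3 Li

Conserve mass number: 3 + A = 7, so A = 4.
Conserve atomic number: 1 + Z = 3, so Z = 2.
A = 4 and Z = 2 is ^4_2 He — an alpha particle.

alpha particle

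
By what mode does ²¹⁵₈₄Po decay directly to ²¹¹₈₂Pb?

ΔA = 211 − 215 = -4; ΔZ = 82 − 84 = -2.
A drops by 4 and Z drops by 2 — the signature of alpha emission.

alpha decay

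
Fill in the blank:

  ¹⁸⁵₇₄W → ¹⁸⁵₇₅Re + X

Conserve mass number: 185 = 185 + A, so A = 0.
Conserve atomic number: 74 = 75 + Z, so Z = -1.
A = 0 and Z = -1 is ⁰₋₁e — a beta-minus particle.

beta-minus particle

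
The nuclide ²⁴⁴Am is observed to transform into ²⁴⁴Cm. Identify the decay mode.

ΔA = 244 − 244 = 0; ΔZ = 96 − 95 = +1.
A is unchanged and Z rises by 1 — a neutron has become a proton (β⁻ decay).

beta-minus decay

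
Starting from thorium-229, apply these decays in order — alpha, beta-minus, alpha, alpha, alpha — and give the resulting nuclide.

Start: (A, Z) = (229, 90).
After α: (225, 88).
After β⁻: (225, 89).
After α: (221, 87).
After α: (217, 85).
After α: (213, 83).
Z = 83 is bismuth.

Bi-213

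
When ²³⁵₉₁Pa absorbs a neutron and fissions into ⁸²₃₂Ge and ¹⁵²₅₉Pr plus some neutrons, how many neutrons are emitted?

Conserve mass number: 236 = 82 + 152 + k, so k = 236 − 234 = 2.
Check atomic number: 91 = 32 + 59 + 0 = 91. ✓

2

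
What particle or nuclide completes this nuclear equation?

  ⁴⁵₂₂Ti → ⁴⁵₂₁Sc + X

positron

Conserve mass number: 45 = 45 + A, so A = 0.
Conserve atomic number: 22 = 21 + Z, so Z = 1.
A = 0 and Z = 1 is ⁰₁e — a positron.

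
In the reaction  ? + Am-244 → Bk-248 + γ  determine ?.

alpha particle

Conserve mass number: A + 244 = 248 + 0, so A = 4.
Conserve atomic number: Z + 95 = 97 + 0, so Z = 2.
A = 4 and Z = 2 is He-4 — an alpha particle.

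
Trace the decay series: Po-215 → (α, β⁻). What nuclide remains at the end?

Bi-211

Start: (A, Z) = (215, 84).
After α: (211, 82).
After β⁻: (211, 83).
Z = 83 is bismuth.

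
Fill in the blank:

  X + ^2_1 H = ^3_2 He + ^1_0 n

deuteron

Conserve mass number: A + 2 = 3 + 1, so A = 2.
Conserve atomic number: Z + 1 = 2 + 0, so Z = 1.
A = 2 and Z = 1 is ^2_1 H — a deuteron.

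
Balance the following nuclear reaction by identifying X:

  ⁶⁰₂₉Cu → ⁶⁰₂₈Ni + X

Conserve mass number: 60 = 60 + A, so A = 0.
Conserve atomic number: 29 = 28 + Z, so Z = 1.
A = 0 and Z = 1 is ⁰₁e — a positron.

positron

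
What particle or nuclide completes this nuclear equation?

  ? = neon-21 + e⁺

Conserve mass number: A = 21 + 0, so A = 21.
Conserve atomic number: Z = 10 + 1, so Z = 11.
Z = 11 is sodium, so the species is sodium-21.

Na-21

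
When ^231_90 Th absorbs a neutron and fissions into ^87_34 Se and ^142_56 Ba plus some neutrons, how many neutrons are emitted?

3

Conserve mass number: 232 = 87 + 142 + k, so k = 232 − 229 = 3.
Check atomic number: 90 = 34 + 56 + 0 = 90. ✓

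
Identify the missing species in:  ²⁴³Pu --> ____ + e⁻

Conserve mass number: 243 = A + 0, so A = 243.
Conserve atomic number: 94 = Z − 1, so Z = 95.
Z = 95 is americium, so the species is ²⁴³Am.

Am-243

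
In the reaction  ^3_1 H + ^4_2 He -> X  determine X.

Conserve mass number: 3 + 4 = A, so A = 7.
Conserve atomic number: 1 + 2 = Z, so Z = 3.
Z = 3 is lithium, so the species is ^7_3 Li.

Li-7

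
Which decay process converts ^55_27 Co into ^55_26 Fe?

beta-plus decay or electron capture

ΔA = 55 − 55 = 0; ΔZ = 26 − 27 = -1.
A is unchanged and Z drops by 1 — a proton has become a neutron (β⁺ emission or electron capture).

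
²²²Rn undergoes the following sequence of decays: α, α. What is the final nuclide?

Pb-214

Start: (A, Z) = (222, 86).
After α: (218, 84).
After α: (214, 82).
Z = 82 is lead.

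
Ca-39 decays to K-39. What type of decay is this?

beta-plus decay or electron capture

ΔA = 39 − 39 = 0; ΔZ = 19 − 20 = -1.
A is unchanged and Z drops by 1 — a proton has become a neutron (β⁺ emission or electron capture).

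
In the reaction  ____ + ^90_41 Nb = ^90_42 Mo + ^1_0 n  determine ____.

proton

Conserve mass number: A + 90 = 90 + 1, so A = 1.
Conserve atomic number: Z + 41 = 42 + 0, so Z = 1.
A = 1 and Z = 1 is ^1_1 H — a proton.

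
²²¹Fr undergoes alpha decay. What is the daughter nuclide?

At-217

Alpha decay: mass number changes by -4, atomic number by -2.
A: 221 − 4 = 217; Z: 87 − 2 = 85.
Z = 85 is astatine, so the daughter is ²¹⁷At.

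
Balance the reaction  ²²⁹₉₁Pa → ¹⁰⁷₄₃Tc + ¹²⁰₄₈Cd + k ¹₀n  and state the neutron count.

Conserve mass number: 229 = 107 + 120 + k, so k = 229 − 227 = 2.
Check atomic number: 91 = 43 + 48 + 0 = 91. ✓

2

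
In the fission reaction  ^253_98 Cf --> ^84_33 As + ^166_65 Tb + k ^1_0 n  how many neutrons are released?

Conserve mass number: 253 = 84 + 166 + k, so k = 253 − 250 = 3.
Check atomic number: 98 = 33 + 65 + 0 = 98. ✓

3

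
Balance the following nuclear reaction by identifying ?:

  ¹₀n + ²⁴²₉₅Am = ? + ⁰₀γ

Conserve mass number: 1 + 242 = A + 0, so A = 243.
Conserve atomic number: 0 + 95 = Z + 0, so Z = 95.
Z = 95 is americium, so the species is ²⁴³₉₅Am.

Am-243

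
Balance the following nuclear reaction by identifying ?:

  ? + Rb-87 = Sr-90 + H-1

alpha particle

Conserve mass number: A + 87 = 90 + 1, so A = 4.
Conserve atomic number: Z + 37 = 38 + 1, so Z = 2.
A = 4 and Z = 2 is He-4 — an alpha particle.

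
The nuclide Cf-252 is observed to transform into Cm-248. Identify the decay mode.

alpha decay

ΔA = 248 − 252 = -4; ΔZ = 96 − 98 = -2.
A drops by 4 and Z drops by 2 — the signature of alpha emission.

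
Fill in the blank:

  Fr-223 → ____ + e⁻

Conserve mass number: 223 = A + 0, so A = 223.
Conserve atomic number: 87 = Z − 1, so Z = 88.
Z = 88 is radium, so the species is Ra-223.

Ra-223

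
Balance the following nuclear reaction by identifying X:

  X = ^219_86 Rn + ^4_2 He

Conserve mass number: A = 219 + 4, so A = 223.
Conserve atomic number: Z = 86 + 2, so Z = 88.
Z = 88 is radium, so the species is ^223_88 Ra.

Ra-223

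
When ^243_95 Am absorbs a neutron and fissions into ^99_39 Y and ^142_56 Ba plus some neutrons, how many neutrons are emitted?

Conserve mass number: 244 = 99 + 142 + k, so k = 244 − 241 = 3.
Check atomic number: 95 = 39 + 56 + 0 = 95. ✓

3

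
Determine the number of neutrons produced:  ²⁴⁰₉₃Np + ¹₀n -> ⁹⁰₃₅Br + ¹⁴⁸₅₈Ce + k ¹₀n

3

Conserve mass number: 241 = 90 + 148 + k, so k = 241 − 238 = 3.
Check atomic number: 93 = 35 + 58 + 0 = 93. ✓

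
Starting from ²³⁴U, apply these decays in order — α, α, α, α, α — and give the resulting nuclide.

Pb-214

Start: (A, Z) = (234, 92).
After α: (230, 90).
After α: (226, 88).
After α: (222, 86).
After α: (218, 84).
After α: (214, 82).
Z = 82 is lead.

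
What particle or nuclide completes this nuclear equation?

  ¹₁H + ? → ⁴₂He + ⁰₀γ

Conserve mass number: 1 + A = 4 + 0, so A = 3.
Conserve atomic number: 1 + Z = 2 + 0, so Z = 1.
A = 3 and Z = 1 is ³₁H — a triton.

triton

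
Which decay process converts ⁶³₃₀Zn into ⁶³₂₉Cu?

beta-plus decay or electron capture

ΔA = 63 − 63 = 0; ΔZ = 29 − 30 = -1.
A is unchanged and Z drops by 1 — a proton has become a neutron (β⁺ emission or electron capture).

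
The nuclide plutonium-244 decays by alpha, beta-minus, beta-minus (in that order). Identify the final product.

Pu-240

Start: (A, Z) = (244, 94).
After α: (240, 92).
After β⁻: (240, 93).
After β⁻: (240, 94).
Z = 94 is plutonium.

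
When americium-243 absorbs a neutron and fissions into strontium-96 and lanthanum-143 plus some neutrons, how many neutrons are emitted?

Conserve mass number: 244 = 96 + 143 + k, so k = 244 − 239 = 5.
Check atomic number: 95 = 38 + 57 + 0 = 95. ✓

5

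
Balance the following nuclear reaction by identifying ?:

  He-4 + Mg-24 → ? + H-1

Al-27

Conserve mass number: 4 + 24 = A + 1, so A = 27.
Conserve atomic number: 2 + 12 = Z + 1, so Z = 13.
Z = 13 is aluminium, so the species is Al-27.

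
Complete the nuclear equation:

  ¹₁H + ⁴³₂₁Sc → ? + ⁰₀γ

Ti-44

Conserve mass number: 1 + 43 = A + 0, so A = 44.
Conserve atomic number: 1 + 21 = Z + 0, so Z = 22.
Z = 22 is titanium, so the species is ⁴⁴₂₂Ti.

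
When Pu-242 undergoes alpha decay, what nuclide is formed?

Alpha decay: mass number changes by -4, atomic number by -2.
A: 242 − 4 = 238; Z: 94 − 2 = 92.
Z = 92 is uranium, so the daughter is U-238.

U-238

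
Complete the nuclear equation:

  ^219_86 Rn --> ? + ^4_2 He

Conserve mass number: 219 = A + 4, so A = 215.
Conserve atomic number: 86 = Z + 2, so Z = 84.
Z = 84 is polonium, so the species is ^215_84 Po.

Po-215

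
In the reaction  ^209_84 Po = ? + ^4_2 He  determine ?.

Conserve mass number: 209 = A + 4, so A = 205.
Conserve atomic number: 84 = Z + 2, so Z = 82.
Z = 82 is lead, so the species is ^205_82 Pb.

Pb-205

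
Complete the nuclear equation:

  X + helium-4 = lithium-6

deuteron

Conserve mass number: A + 4 = 6, so A = 2.
Conserve atomic number: Z + 2 = 3, so Z = 1.
A = 2 and Z = 1 is hydrogen-2 — a deuteron.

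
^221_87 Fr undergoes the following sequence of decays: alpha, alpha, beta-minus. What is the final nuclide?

Po-213

Start: (A, Z) = (221, 87).
After α: (217, 85).
After α: (213, 83).
After β⁻: (213, 84).
Z = 84 is polonium.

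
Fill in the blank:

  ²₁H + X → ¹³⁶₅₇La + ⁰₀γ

Conserve mass number: 2 + A = 136 + 0, so A = 134.
Conserve atomic number: 1 + Z = 57 + 0, so Z = 56.
Z = 56 is barium, so the species is ¹³⁴₅₆Ba.

Ba-134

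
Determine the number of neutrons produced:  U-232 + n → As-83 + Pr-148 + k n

2

Conserve mass number: 233 = 83 + 148 + k, so k = 233 − 231 = 2.
Check atomic number: 92 = 33 + 59 + 0 = 92. ✓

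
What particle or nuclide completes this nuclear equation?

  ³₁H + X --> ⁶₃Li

Conserve mass number: 3 + A = 6, so A = 3.
Conserve atomic number: 1 + Z = 3, so Z = 2.
Z = 2 is helium, so the species is ³₂He.

He-3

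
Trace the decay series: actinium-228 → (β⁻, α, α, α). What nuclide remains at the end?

Start: (A, Z) = (228, 89).
After β⁻: (228, 90).
After α: (224, 88).
After α: (220, 86).
After α: (216, 84).
Z = 84 is polonium.

Po-216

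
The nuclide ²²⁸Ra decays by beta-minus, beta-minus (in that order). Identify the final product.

Start: (A, Z) = (228, 88).
After β⁻: (228, 89).
After β⁻: (228, 90).
Z = 90 is thorium.

Th-228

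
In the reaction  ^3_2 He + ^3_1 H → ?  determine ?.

Conserve mass number: 3 + 3 = A, so A = 6.
Conserve atomic number: 2 + 1 = Z, so Z = 3.
Z = 3 is lithium, so the species is ^6_3 Li.

Li-6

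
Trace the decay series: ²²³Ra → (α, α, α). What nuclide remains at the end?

Pb-211

Start: (A, Z) = (223, 88).
After α: (219, 86).
After α: (215, 84).
After α: (211, 82).
Z = 82 is lead.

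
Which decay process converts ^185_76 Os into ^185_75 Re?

beta-plus decay or electron capture

ΔA = 185 − 185 = 0; ΔZ = 75 − 76 = -1.
A is unchanged and Z drops by 1 — a proton has become a neutron (β⁺ emission or electron capture).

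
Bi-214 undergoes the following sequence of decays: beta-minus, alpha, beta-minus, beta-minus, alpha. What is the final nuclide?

Start: (A, Z) = (214, 83).
After β⁻: (214, 84).
After α: (210, 82).
After β⁻: (210, 83).
After β⁻: (210, 84).
After α: (206, 82).
Z = 82 is lead.

Pb-206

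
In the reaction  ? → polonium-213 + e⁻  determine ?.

Bi-213

Conserve mass number: A = 213 + 0, so A = 213.
Conserve atomic number: Z = 84 − 1, so Z = 83.
Z = 83 is bismuth, so the species is bismuth-213.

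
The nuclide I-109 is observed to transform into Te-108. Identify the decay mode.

ΔA = 108 − 109 = -1; ΔZ = 52 − 53 = -1.
A drops by 1 and Z drops by 1 — a proton was emitted.

proton emission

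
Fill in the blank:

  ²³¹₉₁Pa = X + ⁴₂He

Ac-227

Conserve mass number: 231 = A + 4, so A = 227.
Conserve atomic number: 91 = Z + 2, so Z = 89.
Z = 89 is actinium, so the species is ²²⁷₈₉Ac.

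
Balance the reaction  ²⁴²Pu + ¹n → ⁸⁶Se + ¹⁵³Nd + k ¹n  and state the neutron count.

Conserve mass number: 243 = 86 + 153 + k, so k = 243 − 239 = 4.
Check atomic number: 94 = 34 + 60 + 0 = 94. ✓

4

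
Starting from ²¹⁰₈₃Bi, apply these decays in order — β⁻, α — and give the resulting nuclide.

Pb-206

Start: (A, Z) = (210, 83).
After β⁻: (210, 84).
After α: (206, 82).
Z = 82 is lead.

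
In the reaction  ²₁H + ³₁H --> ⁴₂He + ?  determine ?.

Conserve mass number: 2 + 3 = 4 + A, so A = 1.
Conserve atomic number: 1 + 1 = 2 + Z, so Z = 0.
A = 1 and Z = 0 is ¹₀n — a neutron.

neutron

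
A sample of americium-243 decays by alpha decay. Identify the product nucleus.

Alpha decay: mass number changes by -4, atomic number by -2.
A: 243 − 4 = 239; Z: 95 − 2 = 93.
Z = 93 is neptunium, so the daughter is neptunium-239.

Np-239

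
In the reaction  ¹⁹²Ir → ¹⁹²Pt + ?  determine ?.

beta-minus particle

Conserve mass number: 192 = 192 + A, so A = 0.
Conserve atomic number: 77 = 78 + Z, so Z = -1.
A = 0 and Z = -1 is e⁻ — a beta-minus particle.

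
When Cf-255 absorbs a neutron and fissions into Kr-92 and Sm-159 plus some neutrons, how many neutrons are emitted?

5

Conserve mass number: 256 = 92 + 159 + k, so k = 256 − 251 = 5.
Check atomic number: 98 = 36 + 62 + 0 = 98. ✓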